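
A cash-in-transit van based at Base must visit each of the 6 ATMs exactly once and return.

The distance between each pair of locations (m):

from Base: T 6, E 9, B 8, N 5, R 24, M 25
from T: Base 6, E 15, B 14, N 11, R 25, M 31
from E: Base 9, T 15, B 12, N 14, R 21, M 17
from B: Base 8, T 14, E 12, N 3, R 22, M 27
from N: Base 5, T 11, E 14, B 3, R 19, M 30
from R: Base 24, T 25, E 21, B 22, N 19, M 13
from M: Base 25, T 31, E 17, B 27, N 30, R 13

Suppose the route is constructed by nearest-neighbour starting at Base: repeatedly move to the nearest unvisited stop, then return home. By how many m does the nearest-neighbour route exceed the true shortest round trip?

Excess over optimum: 17 m.

From Base: N=5, T=6, B=8, E=9, R=24, M=25 → choose N (5).
From N: B=3, T=11, E=14, R=19, M=30 → choose B (3).
From B: E=12, T=14, R=22, M=27 → choose E (12).
From E: T=15, M=17, R=21 → choose T (15).
From T: R=25, M=31 → choose R (25).
From R: M=13 → choose M (13).
NN route Base → N → B → E → T → R → M → Base costs 98.
Optimal: Base → T → E → M → R → B → N → Base costs 81 (by enumerating all 360 distinct tours).
Excess = 98 − 81 = 17.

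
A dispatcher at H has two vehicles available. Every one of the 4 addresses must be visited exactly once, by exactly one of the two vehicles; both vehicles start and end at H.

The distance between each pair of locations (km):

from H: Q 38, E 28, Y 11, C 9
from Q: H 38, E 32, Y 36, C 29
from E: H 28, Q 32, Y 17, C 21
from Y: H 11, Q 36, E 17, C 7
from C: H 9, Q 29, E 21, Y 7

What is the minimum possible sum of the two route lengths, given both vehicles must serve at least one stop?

There are 2^3 − 1 = 7 ways to divide the 4 stops into two non-empty groups. For each, the best each vehicle can do is its own shortest tour through its group:
  {Q} + {E, Y, C}: 76 + 58 = 134
  {E} + {Q, Y, C}: 56 + 85 = 141
  {Q, E} + {Y, C}: 98 + 27 = 125
  {Y} + {Q, E, C}: 22 + 98 = 120
  {Q, Y} + {E, C}: 85 + 58 = 143
  {E, Y} + {Q, C}: 56 + 76 = 132
  … (7 splits in total)
  {Q, E, Y} + {C}: 98 + 18 = 116  ← best
Best: vehicle 1 H → Q → E → Y → H = 98; vehicle 2 H → C → H = 18; combined 116.

Minimum combined distance: 116 km.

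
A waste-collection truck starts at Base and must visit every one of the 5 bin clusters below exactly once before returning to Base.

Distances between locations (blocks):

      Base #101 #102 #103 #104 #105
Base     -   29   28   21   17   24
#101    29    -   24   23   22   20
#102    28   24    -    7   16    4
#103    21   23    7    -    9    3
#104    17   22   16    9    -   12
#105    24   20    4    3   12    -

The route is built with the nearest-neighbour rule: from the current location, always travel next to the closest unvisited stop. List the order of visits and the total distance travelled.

At Base the remaining stops are #104 17, #103 21, #105 24, #102 28, #101 29; go to #104.
At #104 the remaining stops are #103 9, #105 12, #102 16, #101 22; go to #103.
At #103 the remaining stops are #105 3, #102 7, #101 23; go to #105.
At #105 the remaining stops are #102 4, #101 20; go to #102.
At #102 the remaining stops are #101 24; go to #101.
Return #101→Base: 29.
Total = 17 + 9 + 3 + 4 + 24 + 29 = 86.

Nearest-neighbour total = 86 blocks; route Base → #104 → #103 → #105 → #102 → #101 → Base.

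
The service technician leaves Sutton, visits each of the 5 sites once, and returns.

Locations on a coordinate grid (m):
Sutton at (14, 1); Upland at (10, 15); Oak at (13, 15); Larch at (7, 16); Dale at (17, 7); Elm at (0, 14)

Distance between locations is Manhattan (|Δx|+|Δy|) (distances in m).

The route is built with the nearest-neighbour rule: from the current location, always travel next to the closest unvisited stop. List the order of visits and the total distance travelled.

From Sutton: distances to unvisited — Dale=9, Oak=15, Upland=18, Larch=22, Elm=27. Nearest is Dale (9).
From Dale: distances to unvisited — Oak=12, Upland=15, Larch=19, Elm=24. Nearest is Oak (12).
From Oak: distances to unvisited — Upland=3, Larch=7, Elm=14. Nearest is Upland (3).
From Upland: distances to unvisited — Larch=4, Elm=11. Nearest is Larch (4).
From Larch: distances to unvisited — Elm=9. Nearest is Elm (9).
Return Elm→Sutton: 27.
Total = 9 + 12 + 3 + 4 + 9 + 27 = 64.

Total distance 64 m via the nearest-neighbour route Sutton → Dale → Oak → Upland → Larch → Elm → Sutton.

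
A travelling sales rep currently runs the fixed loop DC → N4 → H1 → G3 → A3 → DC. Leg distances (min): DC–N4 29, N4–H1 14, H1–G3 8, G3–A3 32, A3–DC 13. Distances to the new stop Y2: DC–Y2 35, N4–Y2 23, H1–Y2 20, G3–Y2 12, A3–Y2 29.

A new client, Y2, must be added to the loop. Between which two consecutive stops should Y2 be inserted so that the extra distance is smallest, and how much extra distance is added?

Insertion cost between consecutive stops i–j is d(i,Y2) + d(Y2,j) − d(i,j):
  between DC and N4: 35 + 23 − 29 = 29
  between N4 and H1: 23 + 20 − 14 = 29
  between H1 and G3: 20 + 12 − 8 = 24
  between G3 and A3: 12 + 29 − 32 = 9
  between A3 and DC: 29 + 35 − 13 = 51
Cheapest insertion is between G3 and A3, adding 9.
New total = 96 + 9 = 105.

Minimum extra distance: 9 min, inserting Y2 between G3 and A3.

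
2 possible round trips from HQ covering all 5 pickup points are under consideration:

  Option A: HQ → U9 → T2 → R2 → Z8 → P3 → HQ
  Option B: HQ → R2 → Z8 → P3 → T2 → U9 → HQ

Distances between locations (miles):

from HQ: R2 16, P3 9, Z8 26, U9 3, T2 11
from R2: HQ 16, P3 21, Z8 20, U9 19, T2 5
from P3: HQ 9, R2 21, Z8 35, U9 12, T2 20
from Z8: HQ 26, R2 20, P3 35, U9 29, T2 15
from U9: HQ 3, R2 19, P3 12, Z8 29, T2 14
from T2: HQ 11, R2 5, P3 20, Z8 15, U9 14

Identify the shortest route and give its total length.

Shortest is Option A, total 86 miles.

Option A: 3 + 14 + 5 + 20 + 35 + 9 = 86
Option B: 16 + 20 + 35 + 20 + 14 + 3 = 108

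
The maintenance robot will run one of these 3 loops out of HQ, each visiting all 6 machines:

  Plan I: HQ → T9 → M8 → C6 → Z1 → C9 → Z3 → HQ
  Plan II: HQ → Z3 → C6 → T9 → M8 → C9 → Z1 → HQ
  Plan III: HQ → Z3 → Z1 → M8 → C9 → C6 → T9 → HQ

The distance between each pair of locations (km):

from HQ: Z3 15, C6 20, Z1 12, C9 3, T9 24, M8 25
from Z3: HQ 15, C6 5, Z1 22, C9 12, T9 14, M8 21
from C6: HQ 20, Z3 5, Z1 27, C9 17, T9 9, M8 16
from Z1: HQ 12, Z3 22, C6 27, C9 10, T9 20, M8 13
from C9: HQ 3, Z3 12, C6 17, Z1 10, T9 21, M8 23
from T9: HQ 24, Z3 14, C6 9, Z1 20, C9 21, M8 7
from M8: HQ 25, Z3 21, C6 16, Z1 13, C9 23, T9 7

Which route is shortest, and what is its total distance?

Plan I: 24 + 7 + 16 + 27 + 10 + 12 + 15 = 111
Plan II: 15 + 5 + 9 + 7 + 23 + 10 + 12 = 81
Plan III: 15 + 22 + 13 + 23 + 17 + 9 + 24 = 123

81 km — Plan II is the shortest.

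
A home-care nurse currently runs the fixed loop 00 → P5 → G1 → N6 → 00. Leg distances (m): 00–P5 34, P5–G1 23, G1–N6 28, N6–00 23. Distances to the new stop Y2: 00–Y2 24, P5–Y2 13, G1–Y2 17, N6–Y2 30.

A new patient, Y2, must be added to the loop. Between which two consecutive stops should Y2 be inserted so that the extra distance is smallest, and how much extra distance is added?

+3 m — insert Y2 between 00 and P5.

Insertion cost between consecutive stops i–j is d(i,Y2) + d(Y2,j) − d(i,j):
  between 00 and P5: 24 + 13 − 34 = 3
  between P5 and G1: 13 + 17 − 23 = 7
  between G1 and N6: 17 + 30 − 28 = 19
  between N6 and 00: 30 + 24 − 23 = 31
Cheapest insertion is between 00 and P5, adding 3.
New total = 108 + 3 = 111.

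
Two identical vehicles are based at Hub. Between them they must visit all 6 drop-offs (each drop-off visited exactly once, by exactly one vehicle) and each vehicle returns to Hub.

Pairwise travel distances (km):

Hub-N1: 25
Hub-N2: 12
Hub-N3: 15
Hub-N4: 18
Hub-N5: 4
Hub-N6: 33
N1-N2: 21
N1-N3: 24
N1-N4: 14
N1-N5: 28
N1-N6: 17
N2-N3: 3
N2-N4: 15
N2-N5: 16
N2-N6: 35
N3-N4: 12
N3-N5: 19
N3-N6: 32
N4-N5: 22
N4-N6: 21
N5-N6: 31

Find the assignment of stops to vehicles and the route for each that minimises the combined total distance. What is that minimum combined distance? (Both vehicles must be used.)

Minimum combined distance: 98 km.

Check every non-empty split of the stops between the two vehicles; for each half take its own optimal tour:
  {N1} + {N2, N3, N4, N5, N6}: 50 + 83 = 133
  {N2} + {N1, N3, N4, N5, N6}: 24 + 93 = 117
  {N1, N2} + {N3, N4, N5, N6}: 58 + 83 = 141
  {N3} + {N1, N2, N4, N5, N6}: 30 + 93 = 123
  {N1, N3} + {N2, N4, N5, N6}: 64 + 83 = 147
  {N2, N3} + {N1, N4, N5, N6}: 30 + 84 = 114
  … (31 splits in total)
  {N5} + {N1, N2, N3, N4, N6}: 8 + 90 = 98  ← best
Best: vehicle 1 Hub → N5 → Hub = 8; vehicle 2 Hub → N1 → N6 → N4 → N3 → N2 → Hub = 90; combined 98.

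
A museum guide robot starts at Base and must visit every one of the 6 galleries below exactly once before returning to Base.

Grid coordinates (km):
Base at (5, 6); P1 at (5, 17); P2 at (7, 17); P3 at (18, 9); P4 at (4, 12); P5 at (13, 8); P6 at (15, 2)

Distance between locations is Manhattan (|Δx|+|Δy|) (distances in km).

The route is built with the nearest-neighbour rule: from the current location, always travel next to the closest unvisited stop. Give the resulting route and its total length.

Base → [P4:7 / P5:10 / P1:11 / P2:13 / P6:14 / P3:16] → P4 (7)
P4 → [P1:6 / P2:8 / P5:13 / P3:17 / P6:21] → P1 (6)
P1 → [P2:2 / P5:17 / P3:21 / P6:25] → P2 (2)
P2 → [P5:15 / P3:19 / P6:23] → P5 (15)
P5 → [P3:6 / P6:8] → P3 (6)
P3 → [P6:10] → P6 (10)
Return P6→Base: 14.
Total = 7 + 6 + 2 + 15 + 6 + 10 + 14 = 60.

Nearest-neighbour total = 60 km; route Base → P4 → P1 → P2 → P5 → P3 → P6 → Base.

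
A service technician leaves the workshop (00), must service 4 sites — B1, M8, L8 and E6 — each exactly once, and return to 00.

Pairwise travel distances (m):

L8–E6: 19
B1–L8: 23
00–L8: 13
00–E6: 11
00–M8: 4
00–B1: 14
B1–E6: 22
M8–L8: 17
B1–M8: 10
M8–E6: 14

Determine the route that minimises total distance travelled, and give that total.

Shortest round trip = 67 m.

There are 12 distinct closed tours to check (reversals are equivalent).
00 → B1 → M8 → L8 → E6 → 00: 14+10+17+19+11 = 71
00 → B1 → M8 → E6 → L8 → 00: 14+10+14+19+13 = 70
00 → B1 → L8 → M8 → E6 → 00: 14+23+17+14+11 = 79
00 → B1 → L8 → E6 → M8 → 00: 14+23+19+14+4 = 74
00 → B1 → E6 → M8 → L8 → 00: 14+22+14+17+13 = 80
00 → B1 → E6 → L8 → M8 → 00: 14+22+19+17+4 = 76
00 → M8 → B1 → L8 → E6 → 00: 4+10+23+19+11 = 67
00 → M8 → B1 → E6 → L8 → 00: 4+10+22+19+13 = 68
00 → M8 → L8 → B1 → E6 → 00: 4+17+23+22+11 = 77
00 → M8 → E6 → B1 → L8 → 00: 4+14+22+23+13 = 76
00 → L8 → B1 → M8 → E6 → 00: 13+23+10+14+11 = 71
00 → L8 → M8 → B1 → E6 → 00: 13+17+10+22+11 = 73
The minimum is 67.
One optimal route: 00 → M8 → B1 → L8 → E6 → 00 (or its reverse).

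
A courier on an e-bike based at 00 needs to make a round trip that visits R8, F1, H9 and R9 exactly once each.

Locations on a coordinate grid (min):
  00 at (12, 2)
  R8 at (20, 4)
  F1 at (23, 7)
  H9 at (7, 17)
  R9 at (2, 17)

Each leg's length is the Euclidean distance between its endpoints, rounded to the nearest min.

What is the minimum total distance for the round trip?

00-R8-F1-H9-R9-00: 8+4+19+5+18 = 54
00-R8-F1-R9-H9-00: 8+4+23+5+16 = 56
00-R8-H9-F1-R9-00: 8+18+19+23+18 = 86
00-R8-H9-R9-F1-00: 8+18+5+23+12 = 66
00-R8-R9-F1-H9-00: 8+22+23+19+16 = 88
00-R8-R9-H9-F1-00: 8+22+5+19+12 = 66
00-F1-R8-H9-R9-00: 12+4+18+5+18 = 57
00-F1-R8-R9-H9-00: 12+4+22+5+16 = 59
00-F1-H9-R8-R9-00: 12+19+18+22+18 = 89
00-F1-R9-R8-H9-00: 12+23+22+18+16 = 91
00-H9-R8-F1-R9-00: 16+18+4+23+18 = 79
00-H9-F1-R8-R9-00: 16+19+4+22+18 = 79
The minimum is 54.
One optimal route: 00 → R8 → F1 → H9 → R9 → 00 (or its reverse).

Minimum total distance: 54 min.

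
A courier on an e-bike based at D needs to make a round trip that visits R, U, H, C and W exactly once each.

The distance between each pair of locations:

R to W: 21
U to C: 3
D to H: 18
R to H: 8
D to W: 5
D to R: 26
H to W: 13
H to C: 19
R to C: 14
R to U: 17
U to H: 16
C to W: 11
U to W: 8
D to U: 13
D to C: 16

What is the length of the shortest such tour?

With 5 stops there are 5!/2 = 60 distinct round trips (a route and its reverse cost the same).
D-R-U-H-C-W-D: 26+17+16+19+11+5 = 94
D-R-U-H-W-C-D: 26+17+16+13+11+16 = 99
D-R-U-C-H-W-D: 26+17+3+19+13+5 = 83
D-R-U-C-W-H-D: 26+17+3+11+13+18 = 88
D-R-U-W-H-C-D: 26+17+8+13+19+16 = 99
D-R-U-W-C-H-D: 26+17+8+11+19+18 = 99
D-R-H-U-C-W-D: 26+8+16+3+11+5 = 69
D-R-H-U-W-C-D: 26+8+16+8+11+16 = 85
D-R-H-C-U-W-D: 26+8+19+3+8+5 = 69
D-R-H-C-W-U-D: 26+8+19+11+8+13 = 85
D-R-H-W-U-C-D: 26+8+13+8+3+16 = 74
D-R-H-W-C-U-D: 26+8+13+11+3+13 = 74
D-R-C-U-H-W-D: 26+14+3+16+13+5 = 77
D-R-C-U-W-H-D: 26+14+3+8+13+18 = 82
… (46 more)
D-U-C-R-H-W-D: 13+3+14+8+13+5 = 56  ← best
The minimum is 56.
One optimal route: D → U → C → R → H → W → D (or its reverse).

Shortest round trip = 56.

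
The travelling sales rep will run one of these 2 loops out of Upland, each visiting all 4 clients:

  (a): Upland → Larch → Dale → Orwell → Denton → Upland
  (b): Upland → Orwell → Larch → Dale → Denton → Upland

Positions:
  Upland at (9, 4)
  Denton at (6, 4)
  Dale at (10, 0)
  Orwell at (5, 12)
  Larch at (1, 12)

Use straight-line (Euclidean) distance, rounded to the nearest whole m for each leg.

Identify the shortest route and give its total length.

Shortest is (b), total 37 m.

(a): 11 + 15 + 13 + 8 + 3 = 50
(b): 9 + 4 + 15 + 6 + 3 = 37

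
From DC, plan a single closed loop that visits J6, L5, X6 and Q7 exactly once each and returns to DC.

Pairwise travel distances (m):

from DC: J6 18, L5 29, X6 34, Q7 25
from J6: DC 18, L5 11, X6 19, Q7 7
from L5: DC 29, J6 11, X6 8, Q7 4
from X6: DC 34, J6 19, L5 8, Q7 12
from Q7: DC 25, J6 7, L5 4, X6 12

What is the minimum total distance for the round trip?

Shortest round trip = 71 m.

With 4 stops there are 4!/2 = 12 distinct round trips (a route and its reverse cost the same).
DC-J6-L5-X6-Q7-DC: 18+11+8+12+25 = 74
DC-J6-L5-Q7-X6-DC: 18+11+4+12+34 = 79
DC-J6-X6-L5-Q7-DC: 18+19+8+4+25 = 74
DC-J6-X6-Q7-L5-DC: 18+19+12+4+29 = 82
DC-J6-Q7-L5-X6-DC: 18+7+4+8+34 = 71
DC-J6-Q7-X6-L5-DC: 18+7+12+8+29 = 74
DC-L5-J6-X6-Q7-DC: 29+11+19+12+25 = 96
DC-L5-J6-Q7-X6-DC: 29+11+7+12+34 = 93
DC-L5-X6-J6-Q7-DC: 29+8+19+7+25 = 88
DC-L5-Q7-J6-X6-DC: 29+4+7+19+34 = 93
DC-X6-J6-L5-Q7-DC: 34+19+11+4+25 = 93
DC-X6-L5-J6-Q7-DC: 34+8+11+7+25 = 85
The minimum is 71.
One optimal route: DC → J6 → Q7 → L5 → X6 → DC (or its reverse).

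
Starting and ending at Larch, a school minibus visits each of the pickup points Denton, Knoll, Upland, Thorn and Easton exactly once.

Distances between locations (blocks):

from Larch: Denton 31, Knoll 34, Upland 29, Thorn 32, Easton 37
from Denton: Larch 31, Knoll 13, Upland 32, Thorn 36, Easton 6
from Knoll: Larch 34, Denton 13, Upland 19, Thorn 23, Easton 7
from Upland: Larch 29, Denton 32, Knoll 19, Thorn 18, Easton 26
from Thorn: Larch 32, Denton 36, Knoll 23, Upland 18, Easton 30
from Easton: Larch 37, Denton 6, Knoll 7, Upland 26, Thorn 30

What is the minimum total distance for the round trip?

Larch → Denton → Knoll → Upland → Thorn → Easton → Larch: 31+13+19+18+30+37 = 148
Larch → Denton → Knoll → Upland → Easton → Thorn → Larch: 31+13+19+26+30+32 = 151
Larch → Denton → Knoll → Thorn → Upland → Easton → Larch: 31+13+23+18+26+37 = 148
Larch → Denton → Knoll → Thorn → Easton → Upland → Larch: 31+13+23+30+26+29 = 152
Larch → Denton → Knoll → Easton → Upland → Thorn → Larch: 31+13+7+26+18+32 = 127
Larch → Denton → Knoll → Easton → Thorn → Upland → Larch: 31+13+7+30+18+29 = 128
Larch → Denton → Upland → Knoll → Thorn → Easton → Larch: 31+32+19+23+30+37 = 172
Larch → Denton → Upland → Knoll → Easton → Thorn → Larch: 31+32+19+7+30+32 = 151
Larch → Denton → Upland → Thorn → Knoll → Easton → Larch: 31+32+18+23+7+37 = 148
Larch → Denton → Upland → Thorn → Easton → Knoll → Larch: 31+32+18+30+7+34 = 152
Larch → Denton → Upland → Easton → Knoll → Thorn → Larch: 31+32+26+7+23+32 = 151
Larch → Denton → Upland → Easton → Thorn → Knoll → Larch: 31+32+26+30+23+34 = 176
Larch → Denton → Thorn → Knoll → Upland → Easton → Larch: 31+36+23+19+26+37 = 172
Larch → Denton → Thorn → Knoll → Easton → Upland → Larch: 31+36+23+7+26+29 = 152
… (46 more)
Larch → Denton → Easton → Knoll → Upland → Thorn → Larch: 31+6+7+19+18+32 = 113  ← best
The minimum is 113.
One optimal route: Larch → Denton → Easton → Knoll → Upland → Thorn → Larch (or its reverse).

Shortest round trip = 113 blocks.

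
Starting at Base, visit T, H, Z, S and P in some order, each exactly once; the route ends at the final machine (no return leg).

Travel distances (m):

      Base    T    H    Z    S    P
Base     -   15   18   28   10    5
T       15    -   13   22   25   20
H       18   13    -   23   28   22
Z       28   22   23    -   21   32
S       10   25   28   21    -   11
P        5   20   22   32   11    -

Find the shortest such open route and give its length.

Minimum one-way distance = 72 m.

There are 5! = 120 possible orderings.
Base → T → H → Z → S → P: 15+13+23+21+11 = 83
Base → T → H → Z → P → S: 15+13+23+32+11 = 94
Base → T → H → S → Z → P: 15+13+28+21+32 = 109
Base → T → H → S → P → Z: 15+13+28+11+32 = 99
Base → T → H → P → Z → S: 15+13+22+32+21 = 103
Base → T → H → P → S → Z: 15+13+22+11+21 = 82
Base → T → Z → H → S → P: 15+22+23+28+11 = 99
Base → T → Z → H → P → S: 15+22+23+22+11 = 93
Base → T → Z → S → H → P: 15+22+21+28+22 = 108
Base → T → Z → S → P → H: 15+22+21+11+22 = 91
Base → T → Z → P → H → S: 15+22+32+22+28 = 119
Base → T → Z → P → S → H: 15+22+32+11+28 = 108
Base → T → S → H → Z → P: 15+25+28+23+32 = 123
Base → T → S → H → P → Z: 15+25+28+22+32 = 122
… (106 more)
Base → P → S → Z → T → H: 5+11+21+22+13 = 72  ← best
The minimum is 72.
One shortest path: Base → P → S → Z → T → H.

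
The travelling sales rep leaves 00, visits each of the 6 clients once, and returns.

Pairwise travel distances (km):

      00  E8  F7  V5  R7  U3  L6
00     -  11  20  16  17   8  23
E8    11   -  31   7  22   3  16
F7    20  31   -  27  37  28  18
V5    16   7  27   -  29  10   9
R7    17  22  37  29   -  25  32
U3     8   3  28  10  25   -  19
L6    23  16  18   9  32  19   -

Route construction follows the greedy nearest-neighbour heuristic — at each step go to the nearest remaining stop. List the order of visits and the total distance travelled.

From 00: distances to unvisited — U3=8, E8=11, V5=16, R7=17, F7=20, L6=23. Nearest is U3 (8).
From U3: distances to unvisited — E8=3, V5=10, L6=19, R7=25, F7=28. Nearest is E8 (3).
From E8: distances to unvisited — V5=7, L6=16, R7=22, F7=31. Nearest is V5 (7).
From V5: distances to unvisited — L6=9, F7=27, R7=29. Nearest is L6 (9).
From L6: distances to unvisited — F7=18, R7=32. Nearest is F7 (18).
From F7: distances to unvisited — R7=37. Nearest is R7 (37).
Return R7→00: 17.
Total = 8 + 3 + 7 + 9 + 18 + 37 + 17 = 99.

Nearest-neighbour total = 99 km; route 00 → U3 → E8 → V5 → L6 → F7 → R7 → 00.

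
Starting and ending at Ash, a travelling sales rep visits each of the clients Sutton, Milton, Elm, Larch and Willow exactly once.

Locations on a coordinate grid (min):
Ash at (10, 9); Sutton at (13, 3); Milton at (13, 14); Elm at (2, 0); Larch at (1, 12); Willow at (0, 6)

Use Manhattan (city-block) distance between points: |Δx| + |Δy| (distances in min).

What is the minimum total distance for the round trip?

With 5 stops there are 5!/2 = 60 distinct round trips (a route and its reverse cost the same).
Ash → Sutton → Milton → Elm → Larch → Willow → Ash: 9+11+25+13+7+13 = 78
Ash → Sutton → Milton → Elm → Willow → Larch → Ash: 9+11+25+8+7+12 = 72
Ash → Sutton → Milton → Larch → Elm → Willow → Ash: 9+11+14+13+8+13 = 68
Ash → Sutton → Milton → Larch → Willow → Elm → Ash: 9+11+14+7+8+17 = 66
Ash → Sutton → Milton → Willow → Elm → Larch → Ash: 9+11+21+8+13+12 = 74
Ash → Sutton → Milton → Willow → Larch → Elm → Ash: 9+11+21+7+13+17 = 78
Ash → Sutton → Elm → Milton → Larch → Willow → Ash: 9+14+25+14+7+13 = 82
Ash → Sutton → Elm → Milton → Willow → Larch → Ash: 9+14+25+21+7+12 = 88
Ash → Sutton → Elm → Larch → Milton → Willow → Ash: 9+14+13+14+21+13 = 84
Ash → Sutton → Elm → Larch → Willow → Milton → Ash: 9+14+13+7+21+8 = 72
Ash → Sutton → Elm → Willow → Milton → Larch → Ash: 9+14+8+21+14+12 = 78
Ash → Sutton → Elm → Willow → Larch → Milton → Ash: 9+14+8+7+14+8 = 60
Ash → Sutton → Larch → Milton → Elm → Willow → Ash: 9+21+14+25+8+13 = 90
Ash → Sutton → Larch → Milton → Willow → Elm → Ash: 9+21+14+21+8+17 = 90
… (46 more)
The minimum is 60.
One optimal route: Ash → Sutton → Elm → Willow → Larch → Milton → Ash (or its reverse).

60 min — the shortest possible round trip.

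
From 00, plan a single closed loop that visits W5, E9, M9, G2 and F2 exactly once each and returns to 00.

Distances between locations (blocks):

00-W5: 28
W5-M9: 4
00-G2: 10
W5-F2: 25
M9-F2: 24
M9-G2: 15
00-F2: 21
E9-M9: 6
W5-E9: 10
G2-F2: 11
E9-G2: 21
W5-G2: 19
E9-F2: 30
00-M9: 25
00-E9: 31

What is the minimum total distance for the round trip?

With 5 stops there are 5!/2 = 60 distinct round trips (a route and its reverse cost the same).
00 - W5 - E9 - M9 - G2 - F2 - 00: 28+10+6+15+11+21 = 91
00 - W5 - E9 - M9 - F2 - G2 - 00: 28+10+6+24+11+10 = 89
00 - W5 - E9 - G2 - M9 - F2 - 00: 28+10+21+15+24+21 = 119
00 - W5 - E9 - G2 - F2 - M9 - 00: 28+10+21+11+24+25 = 119
00 - W5 - E9 - F2 - M9 - G2 - 00: 28+10+30+24+15+10 = 117
00 - W5 - E9 - F2 - G2 - M9 - 00: 28+10+30+11+15+25 = 119
00 - W5 - M9 - E9 - G2 - F2 - 00: 28+4+6+21+11+21 = 91
00 - W5 - M9 - E9 - F2 - G2 - 00: 28+4+6+30+11+10 = 89
00 - W5 - M9 - G2 - E9 - F2 - 00: 28+4+15+21+30+21 = 119
00 - W5 - M9 - G2 - F2 - E9 - 00: 28+4+15+11+30+31 = 119
00 - W5 - M9 - F2 - E9 - G2 - 00: 28+4+24+30+21+10 = 117
00 - W5 - M9 - F2 - G2 - E9 - 00: 28+4+24+11+21+31 = 119
00 - W5 - G2 - E9 - M9 - F2 - 00: 28+19+21+6+24+21 = 119
00 - W5 - G2 - E9 - F2 - M9 - 00: 28+19+21+30+24+25 = 147
… (46 more)
00 - E9 - M9 - W5 - F2 - G2 - 00: 31+6+4+25+11+10 = 87  ← best
The minimum is 87.
One optimal route: 00 → E9 → M9 → W5 → F2 → G2 → 00 (or its reverse).

Minimum total distance: 87 blocks.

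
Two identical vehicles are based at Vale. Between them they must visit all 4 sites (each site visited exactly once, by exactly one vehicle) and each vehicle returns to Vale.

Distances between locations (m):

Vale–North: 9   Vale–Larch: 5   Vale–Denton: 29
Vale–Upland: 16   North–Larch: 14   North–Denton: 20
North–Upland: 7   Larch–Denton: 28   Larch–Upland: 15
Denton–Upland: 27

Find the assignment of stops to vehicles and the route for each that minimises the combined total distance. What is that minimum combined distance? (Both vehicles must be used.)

Minimum combined distance: 82 m.

There are 2^3 − 1 = 7 ways to divide the 4 stops into two non-empty groups. For each, the best each vehicle can do is its own shortest tour through its group:
  {North} + {Larch, Denton, Upland}: 18 + 76 = 94
  {Larch} + {North, Denton, Upland}: 10 + 72 = 82
  {North, Larch} + {Denton, Upland}: 28 + 72 = 100
  {Denton} + {North, Larch, Upland}: 58 + 36 = 94
  {North, Denton} + {Larch, Upland}: 58 + 36 = 94
  {Larch, Denton} + {North, Upland}: 62 + 32 = 94
  … (7 splits in total)
Best: vehicle 1 Vale → Larch → Vale = 10; vehicle 2 Vale → North → Denton → Upland → Vale = 72; combined 82.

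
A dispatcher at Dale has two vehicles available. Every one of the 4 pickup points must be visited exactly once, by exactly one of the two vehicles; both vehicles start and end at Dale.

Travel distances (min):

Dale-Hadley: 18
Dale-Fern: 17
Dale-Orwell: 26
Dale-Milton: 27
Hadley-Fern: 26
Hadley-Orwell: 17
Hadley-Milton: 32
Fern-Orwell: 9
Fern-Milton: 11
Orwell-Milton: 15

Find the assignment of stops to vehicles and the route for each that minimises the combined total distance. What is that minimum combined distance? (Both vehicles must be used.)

104 min — the smallest possible combined total.

Try each way of splitting the stops between the two vehicles (each non-empty) and, for each split, find the best tour for each vehicle:
  {Hadley} + {Fern, Orwell, Milton}: 36 + 68 = 104
  {Fern} + {Hadley, Orwell, Milton}: 34 + 77 = 111
  {Hadley, Fern} + {Orwell, Milton}: 61 + 68 = 129
  {Orwell} + {Hadley, Fern, Milton}: 52 + 78 = 130
  {Hadley, Orwell} + {Fern, Milton}: 61 + 55 = 116
  {Fern, Orwell} + {Hadley, Milton}: 52 + 77 = 129
  … (7 splits in total)
Best: vehicle 1 Dale → Hadley → Dale = 36; vehicle 2 Dale → Fern → Orwell → Milton → Dale = 68; combined 104.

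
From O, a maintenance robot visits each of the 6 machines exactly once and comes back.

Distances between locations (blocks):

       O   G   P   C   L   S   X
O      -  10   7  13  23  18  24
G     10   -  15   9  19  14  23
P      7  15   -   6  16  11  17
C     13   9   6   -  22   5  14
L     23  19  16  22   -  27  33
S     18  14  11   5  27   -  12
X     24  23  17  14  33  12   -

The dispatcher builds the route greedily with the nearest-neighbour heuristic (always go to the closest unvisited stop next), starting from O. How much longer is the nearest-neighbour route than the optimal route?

The nearest-neighbour route is 3 blocks longer than optimal.

From O: P=7, G=10, C=13, S=18, L=23, X=24 → choose P (7).
From P: C=6, S=11, G=15, L=16, X=17 → choose C (6).
From C: S=5, G=9, X=14, L=22 → choose S (5).
From S: X=12, G=14, L=27 → choose X (12).
From X: G=23, L=33 → choose G (23).
From G: L=19 → choose L (19).
NN route O → P → C → S → X → G → L → O costs 95.
Optimal: O → G → C → S → X → P → L → O costs 92 (by enumerating all 360 distinct tours).
Excess = 95 − 92 = 3.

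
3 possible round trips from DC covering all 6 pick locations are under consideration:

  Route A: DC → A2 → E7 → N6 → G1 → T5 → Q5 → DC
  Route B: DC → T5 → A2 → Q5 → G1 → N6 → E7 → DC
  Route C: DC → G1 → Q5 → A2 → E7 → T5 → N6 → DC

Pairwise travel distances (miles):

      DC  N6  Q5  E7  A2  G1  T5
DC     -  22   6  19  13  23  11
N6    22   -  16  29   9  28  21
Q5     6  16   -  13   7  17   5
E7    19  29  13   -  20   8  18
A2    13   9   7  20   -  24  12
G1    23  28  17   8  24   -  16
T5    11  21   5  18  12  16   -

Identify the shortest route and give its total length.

117 miles — Route A is the shortest.

Route A: 13 + 20 + 29 + 28 + 16 + 5 + 6 = 117
Route B: 11 + 12 + 7 + 17 + 28 + 29 + 19 = 123
Route C: 23 + 17 + 7 + 20 + 18 + 21 + 22 = 128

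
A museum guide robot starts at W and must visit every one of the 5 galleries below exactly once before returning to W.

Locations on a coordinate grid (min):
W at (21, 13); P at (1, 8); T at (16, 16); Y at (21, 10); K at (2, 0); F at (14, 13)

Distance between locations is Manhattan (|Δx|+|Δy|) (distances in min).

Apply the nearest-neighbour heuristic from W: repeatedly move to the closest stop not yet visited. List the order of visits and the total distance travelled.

At W the remaining stops are Y 3, F 7, T 8, P 25, K 32; go to Y.
At Y the remaining stops are F 10, T 11, P 22, K 29; go to F.
At F the remaining stops are T 5, P 18, K 25; go to T.
At T the remaining stops are P 23, K 30; go to P.
At P the remaining stops are K 9; go to K.
Return K→W: 32.
Total = 3 + 10 + 5 + 23 + 9 + 32 = 82.

Nearest-neighbour total = 82 min; route W → Y → F → T → P → K → W.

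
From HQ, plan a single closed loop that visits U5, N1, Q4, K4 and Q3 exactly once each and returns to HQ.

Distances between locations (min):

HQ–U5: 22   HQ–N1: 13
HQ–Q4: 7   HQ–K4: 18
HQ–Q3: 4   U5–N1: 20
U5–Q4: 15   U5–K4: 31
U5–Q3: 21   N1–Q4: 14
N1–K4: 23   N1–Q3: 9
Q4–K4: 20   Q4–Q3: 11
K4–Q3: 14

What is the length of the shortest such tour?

83 min — the shortest possible round trip.

HQ → U5 → N1 → Q4 → K4 → Q3 → HQ: 22+20+14+20+14+4 = 94
HQ → U5 → N1 → Q4 → Q3 → K4 → HQ: 22+20+14+11+14+18 = 99
HQ → U5 → N1 → K4 → Q4 → Q3 → HQ: 22+20+23+20+11+4 = 100
HQ → U5 → N1 → K4 → Q3 → Q4 → HQ: 22+20+23+14+11+7 = 97
HQ → U5 → N1 → Q3 → Q4 → K4 → HQ: 22+20+9+11+20+18 = 100
HQ → U5 → N1 → Q3 → K4 → Q4 → HQ: 22+20+9+14+20+7 = 92
HQ → U5 → Q4 → N1 → K4 → Q3 → HQ: 22+15+14+23+14+4 = 92
HQ → U5 → Q4 → N1 → Q3 → K4 → HQ: 22+15+14+9+14+18 = 92
HQ → U5 → Q4 → K4 → N1 → Q3 → HQ: 22+15+20+23+9+4 = 93
HQ → U5 → Q4 → K4 → Q3 → N1 → HQ: 22+15+20+14+9+13 = 93
HQ → U5 → Q4 → Q3 → N1 → K4 → HQ: 22+15+11+9+23+18 = 98
HQ → U5 → Q4 → Q3 → K4 → N1 → HQ: 22+15+11+14+23+13 = 98
HQ → U5 → K4 → N1 → Q4 → Q3 → HQ: 22+31+23+14+11+4 = 105
HQ → U5 → K4 → N1 → Q3 → Q4 → HQ: 22+31+23+9+11+7 = 103
… (46 more)
HQ → Q4 → U5 → N1 → K4 → Q3 → HQ: 7+15+20+23+14+4 = 83  ← best
The minimum is 83.
One optimal route: HQ → Q4 → U5 → N1 → K4 → Q3 → HQ (or its reverse).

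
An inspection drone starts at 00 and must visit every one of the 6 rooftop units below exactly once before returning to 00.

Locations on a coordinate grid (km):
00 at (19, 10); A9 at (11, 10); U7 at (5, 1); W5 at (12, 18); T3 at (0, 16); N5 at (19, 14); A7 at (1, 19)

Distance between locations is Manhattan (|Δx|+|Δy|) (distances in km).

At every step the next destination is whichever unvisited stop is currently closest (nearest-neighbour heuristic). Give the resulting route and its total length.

00 → [N5:4 / A9:8 / W5:15 / U7:23 / T3:25 / A7:27] → N5 (4)
N5 → [W5:11 / A9:12 / T3:21 / A7:23 / U7:27] → W5 (11)
W5 → [A9:9 / A7:12 / T3:14 / U7:24] → A9 (9)
A9 → [U7:15 / T3:17 / A7:19] → U7 (15)
U7 → [T3:20 / A7:22] → T3 (20)
T3 → [A7:4] → A7 (4)
Return A7→00: 27.
Total = 4 + 11 + 9 + 15 + 20 + 4 + 27 = 90.

90 km along 00 → N5 → W5 → A9 → U7 → T3 → A7 → 00.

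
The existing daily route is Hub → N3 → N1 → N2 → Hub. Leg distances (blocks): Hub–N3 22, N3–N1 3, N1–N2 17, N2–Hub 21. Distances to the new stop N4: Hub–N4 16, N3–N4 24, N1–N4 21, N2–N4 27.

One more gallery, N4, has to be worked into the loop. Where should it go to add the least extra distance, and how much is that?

Insertion cost between consecutive stops i–j is d(i,N4) + d(N4,j) − d(i,j):
  between Hub and N3: 16 + 24 − 22 = 18
  between N3 and N1: 24 + 21 − 3 = 42
  between N1 and N2: 21 + 27 − 17 = 31
  between N2 and Hub: 27 + 16 − 21 = 22
Cheapest insertion is between Hub and N3, adding 18.
New total = 63 + 18 = 81.

Minimum extra distance: 18 blocks, inserting N4 between Hub and N3.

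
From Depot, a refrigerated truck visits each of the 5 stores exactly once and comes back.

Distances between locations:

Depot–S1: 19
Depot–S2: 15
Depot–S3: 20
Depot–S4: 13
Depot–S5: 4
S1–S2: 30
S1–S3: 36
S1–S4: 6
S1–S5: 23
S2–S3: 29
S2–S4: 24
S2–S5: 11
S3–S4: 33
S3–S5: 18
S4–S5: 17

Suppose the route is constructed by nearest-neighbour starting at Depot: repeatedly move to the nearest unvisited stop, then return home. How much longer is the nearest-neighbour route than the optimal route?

Excess over optimum: 3.

Depot: S5=4, S4=13, S2=15, S1=19, S3=20 ⇒ S5
S5: S2=11, S4=17, S3=18, S1=23 ⇒ S2
S2: S4=24, S3=29, S1=30 ⇒ S4
S4: S1=6, S3=33 ⇒ S1
S1: S3=36 ⇒ S3
NN route Depot → S5 → S2 → S4 → S1 → S3 → Depot costs 101.
Optimal: Depot → S1 → S4 → S2 → S5 → S3 → Depot costs 98 (by enumerating all 60 distinct tours).
Excess = 101 − 98 = 3.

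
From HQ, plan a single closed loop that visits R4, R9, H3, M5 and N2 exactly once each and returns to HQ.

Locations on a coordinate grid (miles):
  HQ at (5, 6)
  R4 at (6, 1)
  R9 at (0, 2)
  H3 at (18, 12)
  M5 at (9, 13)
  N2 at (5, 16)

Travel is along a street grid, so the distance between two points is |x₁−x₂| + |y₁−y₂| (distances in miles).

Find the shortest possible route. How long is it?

There are 60 distinct closed tours to check (reversals are equivalent).
HQ → R4 → R9 → H3 → M5 → N2 → HQ: 6+7+28+10+7+10 = 68
HQ → R4 → R9 → H3 → N2 → M5 → HQ: 6+7+28+17+7+11 = 76
HQ → R4 → R9 → M5 → H3 → N2 → HQ: 6+7+20+10+17+10 = 70
HQ → R4 → R9 → M5 → N2 → H3 → HQ: 6+7+20+7+17+19 = 76
HQ → R4 → R9 → N2 → H3 → M5 → HQ: 6+7+19+17+10+11 = 70
HQ → R4 → R9 → N2 → M5 → H3 → HQ: 6+7+19+7+10+19 = 68
HQ → R4 → H3 → R9 → M5 → N2 → HQ: 6+23+28+20+7+10 = 94
HQ → R4 → H3 → R9 → N2 → M5 → HQ: 6+23+28+19+7+11 = 94
HQ → R4 → H3 → M5 → R9 → N2 → HQ: 6+23+10+20+19+10 = 88
HQ → R4 → H3 → M5 → N2 → R9 → HQ: 6+23+10+7+19+9 = 74
HQ → R4 → H3 → N2 → R9 → M5 → HQ: 6+23+17+19+20+11 = 96
HQ → R4 → H3 → N2 → M5 → R9 → HQ: 6+23+17+7+20+9 = 82
HQ → R4 → M5 → R9 → H3 → N2 → HQ: 6+15+20+28+17+10 = 96
HQ → R4 → M5 → R9 → N2 → H3 → HQ: 6+15+20+19+17+19 = 96
… (46 more)
HQ → R9 → R4 → H3 → M5 → N2 → HQ: 9+7+23+10+7+10 = 66  ← best
The minimum is 66.
One optimal route: HQ → R9 → R4 → H3 → M5 → N2 → HQ (or its reverse).

Minimum total distance: 66 miles.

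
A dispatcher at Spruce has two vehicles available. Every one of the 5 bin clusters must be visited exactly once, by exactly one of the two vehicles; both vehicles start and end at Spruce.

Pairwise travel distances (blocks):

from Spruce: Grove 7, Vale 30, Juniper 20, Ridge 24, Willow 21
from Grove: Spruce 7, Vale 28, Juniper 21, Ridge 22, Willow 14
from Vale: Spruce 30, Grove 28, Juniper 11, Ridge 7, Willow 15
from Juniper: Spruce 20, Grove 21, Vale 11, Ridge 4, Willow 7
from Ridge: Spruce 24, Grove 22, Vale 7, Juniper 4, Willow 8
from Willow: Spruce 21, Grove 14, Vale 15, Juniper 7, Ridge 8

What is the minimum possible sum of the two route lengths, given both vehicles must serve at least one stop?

Minimum combined distance: 81 blocks.

There are 2^4 − 1 = 15 ways to divide the 5 stops into two non-empty groups. For each, the best each vehicle can do is its own shortest tour through its group:
  {Grove} + {Vale, Juniper, Ridge, Willow}: 14 + 67 = 81
  {Vale} + {Grove, Juniper, Ridge, Willow}: 60 + 53 = 113
  {Grove, Vale} + {Juniper, Ridge, Willow}: 65 + 53 = 118
  {Juniper} + {Grove, Vale, Ridge, Willow}: 40 + 66 = 106
  {Grove, Juniper} + {Vale, Ridge, Willow}: 48 + 66 = 114
  {Vale, Juniper} + {Grove, Ridge, Willow}: 61 + 53 = 114
  … (15 splits in total)
Best: vehicle 1 Spruce → Grove → Spruce = 14; vehicle 2 Spruce → Juniper → Vale → Ridge → Willow → Spruce = 67; combined 81.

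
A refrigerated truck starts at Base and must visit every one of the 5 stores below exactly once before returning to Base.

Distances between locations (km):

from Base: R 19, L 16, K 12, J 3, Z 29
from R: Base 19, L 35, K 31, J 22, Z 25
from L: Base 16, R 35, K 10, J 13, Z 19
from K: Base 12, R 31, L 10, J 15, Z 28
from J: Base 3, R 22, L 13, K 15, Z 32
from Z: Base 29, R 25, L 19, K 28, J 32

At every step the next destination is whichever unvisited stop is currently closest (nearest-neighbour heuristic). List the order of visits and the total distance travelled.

Base → [J:3 / K:12 / L:16 / R:19 / Z:29] → J (3)
J → [L:13 / K:15 / R:22 / Z:32] → L (13)
L → [K:10 / Z:19 / R:35] → K (10)
K → [Z:28 / R:31] → Z (28)
Z → [R:25] → R (25)
Return R→Base: 19.
Total = 3 + 13 + 10 + 28 + 25 + 19 = 98.

Total distance 98 km via the nearest-neighbour route Base → J → L → K → Z → R → Base.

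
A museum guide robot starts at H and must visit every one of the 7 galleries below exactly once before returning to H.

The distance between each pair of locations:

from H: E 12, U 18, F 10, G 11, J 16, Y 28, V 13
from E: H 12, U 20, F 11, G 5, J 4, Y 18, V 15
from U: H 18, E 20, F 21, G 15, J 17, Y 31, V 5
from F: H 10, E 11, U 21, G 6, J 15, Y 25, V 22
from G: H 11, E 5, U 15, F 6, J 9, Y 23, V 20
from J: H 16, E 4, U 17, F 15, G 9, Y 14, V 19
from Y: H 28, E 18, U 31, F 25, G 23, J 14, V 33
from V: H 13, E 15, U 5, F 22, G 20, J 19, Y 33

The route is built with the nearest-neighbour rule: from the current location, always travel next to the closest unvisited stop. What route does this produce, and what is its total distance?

H → [F:10 / G:11 / E:12 / V:13 / J:16 / U:18 / Y:28] → F (10)
F → [G:6 / E:11 / J:15 / U:21 / V:22 / Y:25] → G (6)
G → [E:5 / J:9 / U:15 / V:20 / Y:23] → E (5)
E → [J:4 / V:15 / Y:18 / U:20] → J (4)
J → [Y:14 / U:17 / V:19] → Y (14)
Y → [U:31 / V:33] → U (31)
U → [V:5] → V (5)
Return V→H: 13.
Total = 10 + 6 + 5 + 4 + 14 + 31 + 5 + 13 = 88.

88 along H → F → G → E → J → Y → U → V → H.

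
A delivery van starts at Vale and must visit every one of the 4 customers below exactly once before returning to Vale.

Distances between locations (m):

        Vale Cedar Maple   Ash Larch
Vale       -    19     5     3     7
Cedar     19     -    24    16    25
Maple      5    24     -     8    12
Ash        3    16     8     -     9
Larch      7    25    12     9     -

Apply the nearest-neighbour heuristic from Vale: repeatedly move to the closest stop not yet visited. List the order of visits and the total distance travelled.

Total distance 67 m via the nearest-neighbour route Vale → Ash → Maple → Larch → Cedar → Vale.

From Vale: distances to unvisited — Ash=3, Maple=5, Larch=7, Cedar=19. Nearest is Ash (3).
From Ash: distances to unvisited — Maple=8, Larch=9, Cedar=16. Nearest is Maple (8).
From Maple: distances to unvisited — Larch=12, Cedar=24. Nearest is Larch (12).
From Larch: distances to unvisited — Cedar=25. Nearest is Cedar (25).
Return Cedar→Vale: 19.
Total = 3 + 8 + 12 + 25 + 19 = 67.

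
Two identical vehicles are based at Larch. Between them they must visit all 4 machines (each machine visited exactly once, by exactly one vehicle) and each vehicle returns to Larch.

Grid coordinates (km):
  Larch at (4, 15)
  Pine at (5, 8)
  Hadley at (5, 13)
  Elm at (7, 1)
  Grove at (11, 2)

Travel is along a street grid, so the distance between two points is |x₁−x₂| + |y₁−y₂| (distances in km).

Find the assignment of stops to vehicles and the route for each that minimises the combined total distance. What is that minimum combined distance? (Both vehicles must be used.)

There are 2^3 − 1 = 7 ways to divide the 4 stops into two non-empty groups. For each, the best each vehicle can do is its own shortest tour through its group:
  {Pine} + {Hadley, Elm, Grove}: 16 + 42 = 58
  {Hadley} + {Pine, Elm, Grove}: 6 + 42 = 48
  {Pine, Hadley} + {Elm, Grove}: 16 + 42 = 58
  {Elm} + {Pine, Hadley, Grove}: 34 + 40 = 74
  {Pine, Elm} + {Hadley, Grove}: 34 + 40 = 74
  {Hadley, Elm} + {Pine, Grove}: 34 + 40 = 74
  … (7 splits in total)
Best: vehicle 1 Larch → Hadley → Larch = 6; vehicle 2 Larch → Pine → Elm → Grove → Larch = 42; combined 48.

Minimum combined distance: 48 km.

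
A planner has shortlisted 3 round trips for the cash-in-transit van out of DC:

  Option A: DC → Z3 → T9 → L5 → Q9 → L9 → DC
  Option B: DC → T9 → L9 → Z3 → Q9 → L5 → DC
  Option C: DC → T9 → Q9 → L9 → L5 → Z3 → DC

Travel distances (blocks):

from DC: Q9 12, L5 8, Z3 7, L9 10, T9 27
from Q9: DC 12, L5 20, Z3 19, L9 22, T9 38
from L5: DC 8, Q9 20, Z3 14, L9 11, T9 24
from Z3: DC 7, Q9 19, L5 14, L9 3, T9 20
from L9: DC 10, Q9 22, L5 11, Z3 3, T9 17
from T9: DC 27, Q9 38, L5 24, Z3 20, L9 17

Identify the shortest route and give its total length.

Option A: 7 + 20 + 24 + 20 + 22 + 10 = 103
Option B: 27 + 17 + 3 + 19 + 20 + 8 = 94
Option C: 27 + 38 + 22 + 11 + 14 + 7 = 119

Shortest is Option B, total 94 blocks.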